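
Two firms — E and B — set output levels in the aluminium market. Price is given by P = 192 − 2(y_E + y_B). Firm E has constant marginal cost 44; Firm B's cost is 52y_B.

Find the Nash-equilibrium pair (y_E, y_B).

26, 22

Firm E's profit: π = y_E(192 − 2(y_E + y_B)) − 44y_E.
∂π/∂y_E = 148 − 4y_E − 2y_B = 0, so y_E = 37 − 0.5y_B.
By the same steps for B: y_B = 35 − 0.5y_E.
Solving the two reaction functions simultaneously: (1 − (−0.5)(−0.5))y_E = 37 − 0.5·35, so 0.75y_E = 19.5 and y_E = 26.
Then y_B = 35 − 0.5·26 = 22.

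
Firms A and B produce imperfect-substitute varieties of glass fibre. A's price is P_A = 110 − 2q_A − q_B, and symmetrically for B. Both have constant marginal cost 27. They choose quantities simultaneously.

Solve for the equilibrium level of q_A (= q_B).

16.6

Firm A's profit: π = q_A(110 − 2q_A − q_B) − 27q_A.
∂π/∂q_A = 83 − 4q_A − q_B = 0 ⇒ q_A = 20.75 − 0.25q_B.
By symmetry q_B = q_A; substituting into the reaction function, 1.25q_A = 20.75 and q_A = 16.6.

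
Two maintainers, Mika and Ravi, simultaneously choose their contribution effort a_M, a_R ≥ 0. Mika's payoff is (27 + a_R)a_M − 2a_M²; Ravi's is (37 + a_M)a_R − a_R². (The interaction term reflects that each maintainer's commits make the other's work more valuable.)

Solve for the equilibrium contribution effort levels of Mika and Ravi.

Expanding Mika's payoff: 27a_M + a_Ra_M − 2a_M².
∂π/∂a_M = 27 + a_R − 4a_M = 0, so a_M = 6.75 + 0.25a_R.
Likewise for Ravi: a_R = 18.5 + 0.5a_M.
Substituting the second reaction function into the first: a_M = 6.75 + 0.25(18.5 + 0.5a_M), which gives 0.875a_M = 11.375 ⇒ a_M = 13.
Then a_R = 18.5 + 0.5·13 = 25.

13, 25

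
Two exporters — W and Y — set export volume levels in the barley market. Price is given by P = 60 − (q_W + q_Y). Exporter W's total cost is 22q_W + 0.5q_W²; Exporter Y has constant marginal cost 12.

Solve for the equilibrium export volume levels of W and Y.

5.6, 21.2

Exporter W's profit: π = q_W(60 − (q_W + q_Y)) − 22q_W − 0.5q_W².
∂π/∂q_W = 38 − 3q_W − q_Y = 0, so q_W = 38/3 − (1/3)q_Y.
For Y: ∂π/∂q_Y = 48 − 2q_Y − q_W = 0 ⇒ q_Y = 24 − 0.5q_W.
Plugging q_Y into W's best response: q_W = 38/3 − (1/3)(24 − 0.5q_W) ⇒ (5/6)q_W = 14/3, so q_W = 5.6.
Then q_Y = 24 − 0.5·5.6 = 21.2.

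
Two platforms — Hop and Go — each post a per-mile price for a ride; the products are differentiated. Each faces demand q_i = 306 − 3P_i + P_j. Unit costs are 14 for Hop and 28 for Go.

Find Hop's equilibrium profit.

9678.72

Hop's profit: π = (P_{Hop} − 14)(306 − 3P_{Hop} + P_{Go}).
∂π/∂P_{Hop} = 348 − 6P_{Hop} + P_{Go} = 0 ⇒ P_{Hop} = 58 + (1/6)P_{Go}.
Similarly P_{Go} = 65 + (1/6)P_{Hop}.
Substituting the second reaction function into the first: P_{Hop} = 58 + (1/6)(65 + (1/6)P_{Hop}), which gives (35/36)P_{Hop} = 413/6 ⇒ P_{Hop} = 70.8.
Then P_{Go} = 65 + (1/6)·70.8 = 76.8.
q_{Hop} = 306 − 3·70.8 + 76.8 = 170.4.
Profit = (70.8 − 14)·170.4 = 9678.72.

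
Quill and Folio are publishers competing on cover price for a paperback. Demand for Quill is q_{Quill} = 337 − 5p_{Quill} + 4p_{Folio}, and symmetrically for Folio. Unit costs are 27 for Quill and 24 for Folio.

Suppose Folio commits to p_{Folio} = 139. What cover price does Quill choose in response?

102.8

Quill's profit: π = (p_{Quill} − 27)(337 − 5p_{Quill} + 4p_{Folio}).
∂π/∂p_{Quill} = 472 − 10p_{Quill} + 4p_{Folio} = 0 ⇒ p_{Quill} = 47.2 + 0.4p_{Folio}.
At p_{Folio} = 139: p_{Quill} = 47.2 + 0.4·139 = 102.8.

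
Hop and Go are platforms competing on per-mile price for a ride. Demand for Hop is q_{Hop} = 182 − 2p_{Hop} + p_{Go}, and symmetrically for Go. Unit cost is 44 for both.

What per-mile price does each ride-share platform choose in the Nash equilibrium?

Hop's profit: π = (p_{Hop} − 44)(182 − 2p_{Hop} + p_{Go}).
∂π/∂p_{Hop} = 270 − 4p_{Hop} + p_{Go} = 0 ⇒ p_{Hop} = 67.5 + 0.25p_{Go}.
The game is symmetric, so in equilibrium p_{Go} = p_{Hop}: the reaction function gives 0.75p_{Hop} = 67.5, hence p_{Hop} = 90.

90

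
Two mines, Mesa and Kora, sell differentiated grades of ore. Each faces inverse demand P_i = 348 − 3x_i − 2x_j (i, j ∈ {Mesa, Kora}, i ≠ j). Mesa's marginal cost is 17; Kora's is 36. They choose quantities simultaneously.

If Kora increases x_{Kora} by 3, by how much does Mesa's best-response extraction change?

Mine Mesa's profit: π = x_{Mesa}(348 − 3x_{Mesa} − 2x_{Kora}) − 17x_{Mesa}.
∂π/∂x_{Mesa} = 331 − 6x_{Mesa} − 2x_{Kora} = 0 ⇒ x_{Mesa} = 331/6 − (1/3)x_{Kora}.
The reaction-function slope is −1/3, so a 3-unit rise in x_{Kora} moves x_{Mesa} by −1/3 × 3 = −1. Mesa's best response falls — the actions are strategic substitutes.

-1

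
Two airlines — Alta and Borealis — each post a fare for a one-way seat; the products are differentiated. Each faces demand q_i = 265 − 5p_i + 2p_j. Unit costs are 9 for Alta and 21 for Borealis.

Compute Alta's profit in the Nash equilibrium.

Alta's profit: π = (p_{Alta} − 9)(265 − 5p_{Alta} + 2p_{Borealis}).
∂π/∂p_{Alta} = 310 − 10p_{Alta} + 2p_{Borealis} = 0 ⇒ p_{Alta} = 31 + 0.2p_{Borealis}.
Similarly p_{Borealis} = 37 + 0.2p_{Alta}.
Plugging p_{Borealis} into Alta's best response: p_{Alta} = 31 + 0.2(37 + 0.2p_{Alta}) ⇒ 0.96p_{Alta} = 38.4, so p_{Alta} = 40.
Then p_{Borealis} = 37 + 0.2·40 = 45.
q_{Alta} = 265 − 5·40 + 2·45 = 155.
Profit = (40 − 9)·155 = 4805.

4805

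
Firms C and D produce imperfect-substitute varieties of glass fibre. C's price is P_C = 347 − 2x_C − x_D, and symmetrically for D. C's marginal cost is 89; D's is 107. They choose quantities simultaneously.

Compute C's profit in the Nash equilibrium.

Firm C's profit: π = x_C(347 − 2x_C − x_D) − 89x_C.
∂π/∂x_C = 258 − 4x_C − x_D = 0 ⇒ x_C = 64.5 − 0.25x_D.
Similarly x_D = 60 − 0.25x_C.
Solving the two reaction functions simultaneously: (1 − (−0.25)(−0.25))x_C = 64.5 − 0.25·60, so 0.9375x_C = 49.5 and x_C = 52.8.
Then x_D = 60 − 0.25·52.8 = 46.8.
P_C = 347 − 2·52.8 − 46.8 = 194.6.
Profit = (194.6 − 89)·52.8 = 5575.68.

5575.68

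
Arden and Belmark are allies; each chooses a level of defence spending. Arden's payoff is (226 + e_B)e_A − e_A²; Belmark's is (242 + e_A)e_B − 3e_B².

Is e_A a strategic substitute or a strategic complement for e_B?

strategic complements

Expanding Arden's payoff: 226e_A + e_Be_A − e_A².
∂π/∂e_A = 226 + e_B − 2e_A = 0, so e_A = 113 + 0.5e_B.
The best-response slope de_A/de_B = 0.5 > 0: the reaction function is upward-sloping, so the choices are strategic complements.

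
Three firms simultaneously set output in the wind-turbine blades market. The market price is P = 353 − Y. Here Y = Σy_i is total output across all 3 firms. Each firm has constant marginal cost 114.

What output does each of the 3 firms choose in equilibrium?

A representative firm's profit is π_i = y_i(353 − Y) − 114y_i, with Y = y_i + Σ_{j≠i} y_j.
First-order condition: 239 − 2y_i − Σ_{j≠i} y_j = 0.
Imposing symmetry (y_j = y for all j) turns Σ_{j≠i} y_j into 2y, so 239 = 4y and y = 59.75.

59.75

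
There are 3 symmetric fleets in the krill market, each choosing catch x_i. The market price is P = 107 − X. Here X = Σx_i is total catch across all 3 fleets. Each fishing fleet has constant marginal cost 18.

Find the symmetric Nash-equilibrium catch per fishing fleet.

A representative fishing fleet's profit is π_i = x_i(107 − X) − 18x_i, with X = x_i + Σ_{j≠i} x_j.
First-order condition: 89 − 2x_i − Σ_{j≠i} x_j = 0.
Imposing symmetry (x_j = x for all j) turns Σ_{j≠i} x_j into 2x, so 89 = 4x and x = 22.25.

22.25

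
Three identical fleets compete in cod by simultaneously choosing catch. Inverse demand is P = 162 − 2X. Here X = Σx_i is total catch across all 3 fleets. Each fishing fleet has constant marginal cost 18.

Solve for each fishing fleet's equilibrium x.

A representative fishing fleet's profit is π_i = x_i(162 − 2X) − 18x_i, with X = x_i + Σ_{j≠i} x_j.
First-order condition: 144 − 4x_i − 2Σ_{j≠i} x_j = 0.
Imposing symmetry (x_j = x for all j) turns Σ_{j≠i} x_j into 2x, so 144 = 8x and x = 18.

18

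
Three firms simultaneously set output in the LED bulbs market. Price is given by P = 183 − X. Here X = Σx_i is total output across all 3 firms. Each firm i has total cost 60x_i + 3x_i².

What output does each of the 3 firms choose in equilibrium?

12.3

A representative firm's profit is π_i = x_i(183 − X) − 60x_i − 3x_i², with X = x_i + Σ_{j≠i} x_j.
First-order condition: 123 − 8x_i − Σ_{j≠i} x_j = 0.
Imposing symmetry (x_j = x for all j) turns Σ_{j≠i} x_j into 2x, so 123 = 10x and x = 12.3.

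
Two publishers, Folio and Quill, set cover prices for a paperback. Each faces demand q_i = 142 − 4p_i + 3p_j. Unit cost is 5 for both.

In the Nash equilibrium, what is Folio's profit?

3003.04

Folio's profit: π = (p_{Folio} − 5)(142 − 4p_{Folio} + 3p_{Quill}).
∂π/∂p_{Folio} = 162 − 8p_{Folio} + 3p_{Quill} = 0 ⇒ p_{Folio} = 20.25 + 0.375p_{Quill}.
The game is symmetric, so in equilibrium p_{Quill} = p_{Folio}: the reaction function gives 0.625p_{Folio} = 20.25, hence p_{Folio} = 32.4.
q_{Folio} = 142 − 4·32.4 + 3·32.4 = 109.6.
Profit = (32.4 − 5)·109.6 = 3003.04.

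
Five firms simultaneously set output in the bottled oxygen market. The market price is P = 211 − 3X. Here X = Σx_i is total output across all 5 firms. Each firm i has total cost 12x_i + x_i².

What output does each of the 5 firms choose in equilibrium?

A representative firm's profit is π_i = x_i(211 − 3X) − 12x_i − x_i², with X = x_i + Σ_{j≠i} x_j.
First-order condition: 199 − 8x_i − 3Σ_{j≠i} x_j = 0.
With identical firms, set every x_j = x: then 199 − 8x − 12x = 0, i.e. x = 199/20 = 9.95.

9.95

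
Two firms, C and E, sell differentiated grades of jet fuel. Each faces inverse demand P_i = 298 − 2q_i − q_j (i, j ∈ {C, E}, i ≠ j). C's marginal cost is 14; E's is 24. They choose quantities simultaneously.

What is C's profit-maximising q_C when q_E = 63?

55.25

Firm C's profit: π = q_C(298 − 2q_C − q_E) − 14q_C.
∂π/∂q_C = 284 − 4q_C − q_E = 0 ⇒ q_C = 71 − 0.25q_E.
At q_E = 63: q_C = 71 − 0.25·63 = 55.25.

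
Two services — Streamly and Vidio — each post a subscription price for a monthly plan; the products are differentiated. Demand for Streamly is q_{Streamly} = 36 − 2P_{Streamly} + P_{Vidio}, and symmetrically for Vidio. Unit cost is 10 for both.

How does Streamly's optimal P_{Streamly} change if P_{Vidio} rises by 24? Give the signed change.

6

Streamly's profit: π = (P_{Streamly} − 10)(36 − 2P_{Streamly} + P_{Vidio}).
∂π/∂P_{Streamly} = 56 − 4P_{Streamly} + P_{Vidio} = 0 ⇒ P_{Streamly} = 14 + 0.25P_{Vidio}.
The reaction-function slope is 0.25, so a 24-unit rise in P_{Vidio} moves P_{Streamly} by 0.25 × 24 = 6. Streamly's best response rises — the actions are strategic complements.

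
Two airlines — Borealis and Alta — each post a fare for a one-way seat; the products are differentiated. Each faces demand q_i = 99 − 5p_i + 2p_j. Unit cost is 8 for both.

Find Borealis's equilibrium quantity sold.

Borealis's profit: π = (p_{Borealis} − 8)(99 − 5p_{Borealis} + 2p_{Alta}).
∂π/∂p_{Borealis} = 139 − 10p_{Borealis} + 2p_{Alta} = 0 ⇒ p_{Borealis} = 13.9 + 0.2p_{Alta}.
Setting p_{Borealis} = p_{Alta} in the reaction function: p_{Borealis} = 13.9 + 0.2p_{Borealis}, so p_{Borealis} = 13.9 / 0.8 = 17.375.
q_{Borealis} = 99 − 5·17.375 + 2·17.375 = 46.875.

46.875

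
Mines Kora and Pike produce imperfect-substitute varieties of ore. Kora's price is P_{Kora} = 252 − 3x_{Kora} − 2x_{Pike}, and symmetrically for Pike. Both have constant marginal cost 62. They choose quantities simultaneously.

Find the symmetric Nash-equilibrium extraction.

Mine Kora's profit: π = x_{Kora}(252 − 3x_{Kora} − 2x_{Pike}) − 62x_{Kora}.
∂π/∂x_{Kora} = 190 − 6x_{Kora} − 2x_{Pike} = 0 ⇒ x_{Kora} = 95/3 − (1/3)x_{Pike}.
Setting x_{Kora} = x_{Pike} in the reaction function: x_{Kora} = 95/3 − (1/3)x_{Kora}, so x_{Kora} = (95/3) / (4/3) = 23.75.

23.75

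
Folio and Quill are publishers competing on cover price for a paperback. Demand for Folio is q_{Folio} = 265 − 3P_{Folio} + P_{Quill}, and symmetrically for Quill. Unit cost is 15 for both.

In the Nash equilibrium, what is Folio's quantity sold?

Folio's profit: π = (P_{Folio} − 15)(265 − 3P_{Folio} + P_{Quill}).
∂π/∂P_{Folio} = 310 − 6P_{Folio} + P_{Quill} = 0 ⇒ P_{Folio} = 155/3 + (1/6)P_{Quill}.
The game is symmetric, so in equilibrium P_{Quill} = P_{Folio}: the reaction function gives (5/6)P_{Folio} = 155/3, hence P_{Folio} = 62.
q_{Folio} = 265 − 3·62 + 62 = 141.

141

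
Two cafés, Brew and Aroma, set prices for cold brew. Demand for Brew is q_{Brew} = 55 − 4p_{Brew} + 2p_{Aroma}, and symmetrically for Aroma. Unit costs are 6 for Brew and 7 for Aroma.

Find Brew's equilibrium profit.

213.16

Brew's profit: π = (p_{Brew} − 6)(55 − 4p_{Brew} + 2p_{Aroma}).
∂π/∂p_{Brew} = 79 − 8p_{Brew} + 2p_{Aroma} = 0 ⇒ p_{Brew} = 9.875 + 0.25p_{Aroma}.
Similarly p_{Aroma} = 10.375 + 0.25p_{Brew}.
Solving the two reaction functions simultaneously: (1 − (0.25)(0.25))p_{Brew} = 9.875 + 0.25·10.375, so 0.9375p_{Brew} = 399/32 and p_{Brew} = 13.3.
Then p_{Aroma} = 10.375 + 0.25·13.3 = 13.7.
q_{Brew} = 55 − 4·13.3 + 2·13.7 = 29.2.
Profit = (13.3 − 6)·29.2 = 213.16.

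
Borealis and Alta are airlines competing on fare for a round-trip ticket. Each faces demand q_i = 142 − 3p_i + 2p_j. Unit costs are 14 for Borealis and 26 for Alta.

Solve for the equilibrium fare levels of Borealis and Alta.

48.25, 52.75

Borealis's profit: π = (p_{Borealis} − 14)(142 − 3p_{Borealis} + 2p_{Alta}).
∂π/∂p_{Borealis} = 184 − 6p_{Borealis} + 2p_{Alta} = 0 ⇒ p_{Borealis} = 92/3 + (1/3)p_{Alta}.
Similarly p_{Alta} = 110/3 + (1/3)p_{Borealis}.
Substituting the second reaction function into the first: p_{Borealis} = 92/3 + (1/3)(110/3 + (1/3)p_{Borealis}), which gives (8/9)p_{Borealis} = 386/9 ⇒ p_{Borealis} = 48.25.
Then p_{Alta} = 110/3 + (1/3)·48.25 = 52.75.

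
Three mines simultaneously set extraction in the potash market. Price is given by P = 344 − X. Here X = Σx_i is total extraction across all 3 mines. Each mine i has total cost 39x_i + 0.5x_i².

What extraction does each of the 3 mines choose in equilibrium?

61

A representative mine's profit is π_i = x_i(344 − X) − 39x_i − 0.5x_i², with X = x_i + Σ_{j≠i} x_j.
First-order condition: 305 − 3x_i − Σ_{j≠i} x_j = 0.
Imposing symmetry (x_j = x for all j) turns Σ_{j≠i} x_j into 2x, so 305 = 5x and x = 61.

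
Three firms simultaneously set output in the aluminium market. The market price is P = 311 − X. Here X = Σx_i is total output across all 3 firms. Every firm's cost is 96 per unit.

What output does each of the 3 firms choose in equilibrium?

53.75

A representative firm's profit is π_i = x_i(311 − X) − 96x_i, with X = x_i + Σ_{j≠i} x_j.
First-order condition: 215 − 2x_i − Σ_{j≠i} x_j = 0.
With identical firms, set every x_j = x: then 215 − 2x − 2x = 0, i.e. x = 215/4 = 53.75.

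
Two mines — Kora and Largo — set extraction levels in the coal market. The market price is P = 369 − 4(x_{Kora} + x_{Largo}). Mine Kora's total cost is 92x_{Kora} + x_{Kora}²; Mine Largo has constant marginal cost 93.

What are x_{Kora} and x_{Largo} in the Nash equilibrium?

Mine Kora's profit: π = x_{Kora}(369 − 4(x_{Kora} + x_{Largo})) − 92x_{Kora} − x_{Kora}².
∂π/∂x_{Kora} = 277 − 10x_{Kora} − 4x_{Largo} = 0, so x_{Kora} = 27.7 − 0.4x_{Largo}.
For Largo: ∂π/∂x_{Largo} = 276 − 8x_{Largo} − 4x_{Kora} = 0 ⇒ x_{Largo} = 34.5 − 0.5x_{Kora}.
Plugging x_{Largo} into Kora's best response: x_{Kora} = 27.7 − 0.4(34.5 − 0.5x_{Kora}) ⇒ 0.8x_{Kora} = 13.9, so x_{Kora} = 17.375.
Then x_{Largo} = 34.5 − 0.5·17.375 = 25.8125.

17.375, 25.8125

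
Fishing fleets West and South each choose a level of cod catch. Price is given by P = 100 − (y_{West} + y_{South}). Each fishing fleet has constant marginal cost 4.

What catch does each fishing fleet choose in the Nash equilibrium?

32

Fishing fleet West's profit: π = y_{West}(100 − (y_{West} + y_{South})) − 4y_{West}.
∂π/∂y_{West} = 96 − 2y_{West} − y_{South} = 0, so y_{West} = 48 − 0.5y_{South}.
The game is symmetric, so in equilibrium y_{South} = y_{West}: the reaction function gives 1.5y_{West} = 48, hence y_{West} = 32.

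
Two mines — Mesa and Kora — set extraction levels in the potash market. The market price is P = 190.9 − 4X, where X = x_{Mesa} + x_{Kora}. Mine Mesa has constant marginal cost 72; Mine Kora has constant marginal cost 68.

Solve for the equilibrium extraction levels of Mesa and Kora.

9.575, 10.575

Mine Mesa's profit: π = x_{Mesa}(190.9 − 4(x_{Mesa} + x_{Kora})) − 72x_{Mesa}.
∂π/∂x_{Mesa} = 118.9 − 8x_{Mesa} − 4x_{Kora} = 0, so x_{Mesa} = 14.8625 − 0.5x_{Kora}.
By the same steps for Kora: x_{Kora} = 15.3625 − 0.5x_{Mesa}.
Plugging x_{Kora} into Mesa's best response: x_{Mesa} = 14.8625 − 0.5(15.3625 − 0.5x_{Mesa}) ⇒ 0.75x_{Mesa} = 1149/160, so x_{Mesa} = 9.575.
Then x_{Kora} = 15.3625 − 0.5·9.575 = 10.575.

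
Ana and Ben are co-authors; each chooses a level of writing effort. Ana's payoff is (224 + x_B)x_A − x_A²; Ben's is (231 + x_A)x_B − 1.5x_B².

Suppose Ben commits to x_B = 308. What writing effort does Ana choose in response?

266

Expanding Ana's payoff: 224x_A + x_Bx_A − x_A².
∂π/∂x_A = 224 + x_B − 2x_A = 0, so x_A = 112 + 0.5x_B.
At x_B = 308: x_A = 112 + 0.5·308 = 266.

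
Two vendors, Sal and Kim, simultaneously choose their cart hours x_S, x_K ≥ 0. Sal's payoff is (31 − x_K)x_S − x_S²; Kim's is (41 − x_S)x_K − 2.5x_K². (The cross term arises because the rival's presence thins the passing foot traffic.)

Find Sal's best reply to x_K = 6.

Expanding Sal's payoff: 31x_S − x_Kx_S − x_S².
∂π/∂x_S = 31 − x_K − 2x_S = 0, so x_S = 15.5 − 0.5x_K.
At x_K = 6: x_S = 15.5 − 0.5·6 = 12.5.

12.5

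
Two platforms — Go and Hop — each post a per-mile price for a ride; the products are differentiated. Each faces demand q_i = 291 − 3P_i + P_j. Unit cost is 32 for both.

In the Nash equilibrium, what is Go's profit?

Go's profit: π = (P_{Go} − 32)(291 − 3P_{Go} + P_{Hop}).
∂π/∂P_{Go} = 387 − 6P_{Go} + P_{Hop} = 0 ⇒ P_{Go} = 64.5 + (1/6)P_{Hop}.
Setting P_{Go} = P_{Hop} in the reaction function: P_{Go} = 64.5 + (1/6)P_{Go}, so P_{Go} = 64.5 / (5/6) = 77.4.
q_{Go} = 291 − 3·77.4 + 77.4 = 136.2.
Profit = (77.4 − 32)·136.2 = 6183.48.

6183.48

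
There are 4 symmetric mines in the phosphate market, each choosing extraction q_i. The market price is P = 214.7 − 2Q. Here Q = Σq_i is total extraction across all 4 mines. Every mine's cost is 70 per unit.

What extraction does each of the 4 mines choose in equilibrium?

A representative mine's profit is π_i = q_i(214.7 − 2Q) − 70q_i, with Q = q_i + Σ_{j≠i} q_j.
First-order condition: 144.7 − 4q_i − 2Σ_{j≠i} q_j = 0.
With identical mines, set every q_j = q: then 144.7 − 4q − 6q = 0, i.e. q = 144.7/10 = 14.47.

14.47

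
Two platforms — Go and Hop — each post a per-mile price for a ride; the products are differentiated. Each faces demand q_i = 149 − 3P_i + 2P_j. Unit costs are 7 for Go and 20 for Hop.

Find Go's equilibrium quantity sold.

113.8125

Go's profit: π = (P_{Go} − 7)(149 − 3P_{Go} + 2P_{Hop}).
∂π/∂P_{Go} = 170 − 6P_{Go} + 2P_{Hop} = 0 ⇒ P_{Go} = 85/3 + (1/3)P_{Hop}.
Similarly P_{Hop} = 209/6 + (1/3)P_{Go}.
Plugging P_{Hop} into Go's best response: P_{Go} = 85/3 + (1/3)(209/6 + (1/3)P_{Go}) ⇒ (8/9)P_{Go} = 719/18, so P_{Go} = 44.9375.
Then P_{Hop} = 209/6 + (1/3)·44.9375 = 49.8125.
q_{Go} = 149 − 3·44.9375 + 2·49.8125 = 113.8125.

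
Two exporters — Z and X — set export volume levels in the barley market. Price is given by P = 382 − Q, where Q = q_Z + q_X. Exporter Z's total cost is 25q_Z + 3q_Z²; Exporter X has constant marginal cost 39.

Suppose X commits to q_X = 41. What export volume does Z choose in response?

39.5

Exporter Z's profit: π = q_Z(382 − (q_Z + q_X)) − 25q_Z − 3q_Z².
∂π/∂q_Z = 357 − 8q_Z − q_X = 0, so q_Z = 44.625 − 0.125q_X.
At q_X = 41: q_Z = 44.625 − 0.125·41 = 39.5.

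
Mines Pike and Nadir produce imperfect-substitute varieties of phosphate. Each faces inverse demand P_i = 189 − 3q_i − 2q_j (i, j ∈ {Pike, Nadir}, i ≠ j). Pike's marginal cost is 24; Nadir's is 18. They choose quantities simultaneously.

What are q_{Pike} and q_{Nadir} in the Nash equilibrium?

Mine Pike's profit: π = q_{Pike}(189 − 3q_{Pike} − 2q_{Nadir}) − 24q_{Pike}.
∂π/∂q_{Pike} = 165 − 6q_{Pike} − 2q_{Nadir} = 0 ⇒ q_{Pike} = 27.5 − (1/3)q_{Nadir}.
Similarly q_{Nadir} = 28.5 − (1/3)q_{Pike}.
Plugging q_{Nadir} into Pike's best response: q_{Pike} = 27.5 − (1/3)(28.5 − (1/3)q_{Pike}) ⇒ (8/9)q_{Pike} = 18, so q_{Pike} = 20.25.
Then q_{Nadir} = 28.5 − (1/3)·20.25 = 21.75.

20.25, 21.75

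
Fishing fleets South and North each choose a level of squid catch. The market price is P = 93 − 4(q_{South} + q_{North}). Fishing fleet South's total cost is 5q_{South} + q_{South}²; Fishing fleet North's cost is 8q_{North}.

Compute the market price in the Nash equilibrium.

39.125

Fishing fleet South's profit: π = q_{South}(93 − 4(q_{South} + q_{North})) − 5q_{South} − q_{South}².
∂π/∂q_{South} = 88 − 10q_{South} − 4q_{North} = 0, so q_{South} = 8.8 − 0.4q_{North}.
For North: ∂π/∂q_{North} = 85 − 8q_{North} − 4q_{South} = 0 ⇒ q_{North} = 10.625 − 0.5q_{South}.
Plugging q_{North} into South's best response: q_{South} = 8.8 − 0.4(10.625 − 0.5q_{South}) ⇒ 0.8q_{South} = 4.55, so q_{South} = 5.6875.
Then q_{North} = 10.625 − 0.5·5.6875 = 249/32.
Equilibrium price: P = 93 − 4·(431/32) = 39.125.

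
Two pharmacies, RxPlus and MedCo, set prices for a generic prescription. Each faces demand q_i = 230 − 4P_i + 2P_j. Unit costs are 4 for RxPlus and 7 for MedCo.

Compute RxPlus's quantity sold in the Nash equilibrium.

149.6

RxPlus's profit: π = (P_{RxPlus} − 4)(230 − 4P_{RxPlus} + 2P_{MedCo}).
∂π/∂P_{RxPlus} = 246 − 8P_{RxPlus} + 2P_{MedCo} = 0 ⇒ P_{RxPlus} = 30.75 + 0.25P_{MedCo}.
Similarly P_{MedCo} = 32.25 + 0.25P_{RxPlus}.
Plugging P_{MedCo} into RxPlus's best response: P_{RxPlus} = 30.75 + 0.25(32.25 + 0.25P_{RxPlus}) ⇒ 0.9375P_{RxPlus} = 38.8125, so P_{RxPlus} = 41.4.
Then P_{MedCo} = 32.25 + 0.25·41.4 = 42.6.
q_{RxPlus} = 230 − 4·41.4 + 2·42.6 = 149.6.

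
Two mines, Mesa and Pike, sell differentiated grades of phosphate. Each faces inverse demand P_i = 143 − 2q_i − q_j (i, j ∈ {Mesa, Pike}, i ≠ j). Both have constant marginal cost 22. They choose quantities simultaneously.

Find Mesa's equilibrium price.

70.4

Mine Mesa's profit: π = q_{Mesa}(143 − 2q_{Mesa} − q_{Pike}) − 22q_{Mesa}.
∂π/∂q_{Mesa} = 121 − 4q_{Mesa} − q_{Pike} = 0 ⇒ q_{Mesa} = 30.25 − 0.25q_{Pike}.
By symmetry q_{Pike} = q_{Mesa}; substituting into the reaction function, 1.25q_{Mesa} = 30.25 and q_{Mesa} = 24.2.
P_{Mesa} = 143 − 2·24.2 − 24.2 = 70.4.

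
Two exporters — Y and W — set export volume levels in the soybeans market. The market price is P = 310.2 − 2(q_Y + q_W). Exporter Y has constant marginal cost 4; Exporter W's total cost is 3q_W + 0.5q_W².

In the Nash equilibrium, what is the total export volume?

Exporter Y's profit: π = q_Y(310.2 − 2(q_Y + q_W)) − 4q_Y.
∂π/∂q_Y = 306.2 − 4q_Y − 2q_W = 0, so q_Y = 76.55 − 0.5q_W.
For W: ∂π/∂q_W = 307.2 − 5q_W − 2q_Y = 0 ⇒ q_W = 61.44 − 0.4q_Y.
Substituting the second reaction function into the first: q_Y = 76.55 − 0.5(61.44 − 0.4q_Y), which gives 0.8q_Y = 45.83 ⇒ q_Y = 57.2875.
Then q_W = 61.44 − 0.4·57.2875 = 38.525.
Total export volume: 57.2875 + 38.525 = 95.8125.

95.8125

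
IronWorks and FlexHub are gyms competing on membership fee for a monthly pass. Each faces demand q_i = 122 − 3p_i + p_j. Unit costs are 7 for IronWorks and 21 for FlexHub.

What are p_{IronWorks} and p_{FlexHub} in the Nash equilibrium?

IronWorks's profit: π = (p_{IronWorks} − 7)(122 − 3p_{IronWorks} + p_{FlexHub}).
∂π/∂p_{IronWorks} = 143 − 6p_{IronWorks} + p_{FlexHub} = 0 ⇒ p_{IronWorks} = 143/6 + (1/6)p_{FlexHub}.
Similarly p_{FlexHub} = 185/6 + (1/6)p_{IronWorks}.
Plugging p_{FlexHub} into IronWorks's best response: p_{IronWorks} = 143/6 + (1/6)(185/6 + (1/6)p_{IronWorks}) ⇒ (35/36)p_{IronWorks} = 1043/36, so p_{IronWorks} = 29.8.
Then p_{FlexHub} = 185/6 + (1/6)·29.8 = 35.8.

29.8, 35.8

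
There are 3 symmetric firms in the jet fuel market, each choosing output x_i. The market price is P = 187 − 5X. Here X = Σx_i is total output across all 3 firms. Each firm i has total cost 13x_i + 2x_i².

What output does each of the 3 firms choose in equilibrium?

A representative firm's profit is π_i = x_i(187 − 5X) − 13x_i − 2x_i², with X = x_i + Σ_{j≠i} x_j.
First-order condition: 174 − 14x_i − 5Σ_{j≠i} x_j = 0.
With identical firms, set every x_j = x: then 174 − 14x − 10x = 0, i.e. x = 174/24 = 7.25.

7.25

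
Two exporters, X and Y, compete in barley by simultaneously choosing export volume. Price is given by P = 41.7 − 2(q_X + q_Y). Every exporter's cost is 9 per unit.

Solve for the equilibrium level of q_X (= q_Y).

Exporter X's profit: π = q_X(41.7 − 2(q_X + q_Y)) − 9q_X.
∂π/∂q_X = 32.7 − 4q_X − 2q_Y = 0, so q_X = 8.175 − 0.5q_Y.
By symmetry q_Y = q_X; substituting into the reaction function, 1.5q_X = 8.175 and q_X = 5.45.

5.45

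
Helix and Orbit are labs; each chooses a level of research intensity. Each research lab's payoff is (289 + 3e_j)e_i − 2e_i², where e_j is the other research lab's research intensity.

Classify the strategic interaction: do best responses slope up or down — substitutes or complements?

Helix's payoff is (289 + 3e_O)e_H − 2e_H².
∂π/∂e_H = 289 + 3e_O − 4e_H = 0, so e_H = 72.25 + 0.75e_O.
The best-response slope de_H/de_O = 0.75 > 0: the reaction function is upward-sloping, so the choices are strategic complements.

strategic complements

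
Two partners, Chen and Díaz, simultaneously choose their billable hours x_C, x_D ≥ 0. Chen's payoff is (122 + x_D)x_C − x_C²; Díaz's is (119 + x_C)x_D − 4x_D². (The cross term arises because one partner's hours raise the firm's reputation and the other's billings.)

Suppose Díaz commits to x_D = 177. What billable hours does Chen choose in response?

149.5

Expanding Chen's payoff: 122x_C + x_Dx_C − x_C².
∂π/∂x_C = 122 + x_D − 2x_C = 0, so x_C = 61 + 0.5x_D.
At x_D = 177: x_C = 61 + 0.5·177 = 149.5.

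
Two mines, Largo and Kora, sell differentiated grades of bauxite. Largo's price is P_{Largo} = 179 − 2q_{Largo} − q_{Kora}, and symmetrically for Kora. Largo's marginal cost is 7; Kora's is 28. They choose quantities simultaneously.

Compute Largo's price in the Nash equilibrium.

78.6

Mine Largo's profit: π = q_{Largo}(179 − 2q_{Largo} − q_{Kora}) − 7q_{Largo}.
∂π/∂q_{Largo} = 172 − 4q_{Largo} − q_{Kora} = 0 ⇒ q_{Largo} = 43 − 0.25q_{Kora}.
Similarly q_{Kora} = 37.75 − 0.25q_{Largo}.
Substituting the second reaction function into the first: q_{Largo} = 43 − 0.25(37.75 − 0.25q_{Largo}), which gives 0.9375q_{Largo} = 33.5625 ⇒ q_{Largo} = 35.8.
Then q_{Kora} = 37.75 − 0.25·35.8 = 28.8.
P_{Largo} = 179 − 2·35.8 − 28.8 = 78.6.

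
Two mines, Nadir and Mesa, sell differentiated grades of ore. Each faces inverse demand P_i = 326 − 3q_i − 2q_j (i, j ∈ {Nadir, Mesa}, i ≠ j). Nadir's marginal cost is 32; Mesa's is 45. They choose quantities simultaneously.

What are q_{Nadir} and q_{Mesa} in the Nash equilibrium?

37.5625, 34.3125

Mine Nadir's profit: π = q_{Nadir}(326 − 3q_{Nadir} − 2q_{Mesa}) − 32q_{Nadir}.
∂π/∂q_{Nadir} = 294 − 6q_{Nadir} − 2q_{Mesa} = 0 ⇒ q_{Nadir} = 49 − (1/3)q_{Mesa}.
Similarly q_{Mesa} = 281/6 − (1/3)q_{Nadir}.
Plugging q_{Mesa} into Nadir's best response: q_{Nadir} = 49 − (1/3)(281/6 − (1/3)q_{Nadir}) ⇒ (8/9)q_{Nadir} = 601/18, so q_{Nadir} = 37.5625.
Then q_{Mesa} = 281/6 − (1/3)·37.5625 = 34.3125.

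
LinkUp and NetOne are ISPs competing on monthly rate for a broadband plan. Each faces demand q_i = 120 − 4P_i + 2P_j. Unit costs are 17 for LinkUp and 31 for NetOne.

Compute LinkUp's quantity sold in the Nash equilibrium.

LinkUp's profit: π = (P_{LinkUp} − 17)(120 − 4P_{LinkUp} + 2P_{NetOne}).
∂π/∂P_{LinkUp} = 188 − 8P_{LinkUp} + 2P_{NetOne} = 0 ⇒ P_{LinkUp} = 23.5 + 0.25P_{NetOne}.
Similarly P_{NetOne} = 30.5 + 0.25P_{LinkUp}.
Solving the two reaction functions simultaneously: (1 − (0.25)(0.25))P_{LinkUp} = 23.5 + 0.25·30.5, so 0.9375P_{LinkUp} = 31.125 and P_{LinkUp} = 33.2.
Then P_{NetOne} = 30.5 + 0.25·33.2 = 38.8.
q_{LinkUp} = 120 − 4·33.2 + 2·38.8 = 64.8.

64.8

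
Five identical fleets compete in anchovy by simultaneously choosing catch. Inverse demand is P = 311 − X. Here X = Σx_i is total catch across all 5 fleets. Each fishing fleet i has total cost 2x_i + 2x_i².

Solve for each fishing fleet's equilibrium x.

A representative fishing fleet's profit is π_i = x_i(311 − X) − 2x_i − 2x_i², with X = x_i + Σ_{j≠i} x_j.
First-order condition: 309 − 6x_i − Σ_{j≠i} x_j = 0.
With identical fishing fleets, set every x_j = x: then 309 − 6x − 4x = 0, i.e. x = 309/10 = 30.9.

30.9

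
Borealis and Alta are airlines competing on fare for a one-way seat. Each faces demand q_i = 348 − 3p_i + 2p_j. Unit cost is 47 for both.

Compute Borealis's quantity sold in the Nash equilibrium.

Borealis's profit: π = (p_{Borealis} − 47)(348 − 3p_{Borealis} + 2p_{Alta}).
∂π/∂p_{Borealis} = 489 − 6p_{Borealis} + 2p_{Alta} = 0 ⇒ p_{Borealis} = 81.5 + (1/3)p_{Alta}.
Setting p_{Borealis} = p_{Alta} in the reaction function: p_{Borealis} = 81.5 + (1/3)p_{Borealis}, so p_{Borealis} = 81.5 / (2/3) = 122.25.
q_{Borealis} = 348 − 3·122.25 + 2·122.25 = 225.75.

225.75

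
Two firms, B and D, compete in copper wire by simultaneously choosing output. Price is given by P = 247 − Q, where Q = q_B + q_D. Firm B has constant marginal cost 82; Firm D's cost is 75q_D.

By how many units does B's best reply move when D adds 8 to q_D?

Firm B's profit: π = q_B(247 − (q_B + q_D)) − 82q_B.
∂π/∂q_B = 165 − 2q_B − q_D = 0, so q_B = 82.5 − 0.5q_D.
The reaction-function slope is −0.5, so an 8-unit rise in q_D moves q_B by −0.5 × 8 = −4. B's best response falls — the actions are strategic substitutes.

-4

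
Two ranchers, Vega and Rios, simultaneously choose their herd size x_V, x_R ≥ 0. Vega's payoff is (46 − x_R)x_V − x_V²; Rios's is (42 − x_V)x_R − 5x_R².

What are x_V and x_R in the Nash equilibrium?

22, 2

Expanding Vega's payoff: 46x_V − x_Rx_V − x_V².
∂π/∂x_V = 46 − x_R − 2x_V = 0, so x_V = 23 − 0.5x_R.
Likewise for Rios: x_R = 4.2 − 0.1x_V.
Substituting the second reaction function into the first: x_V = 23 − 0.5(4.2 − 0.1x_V), which gives 0.95x_V = 20.9 ⇒ x_V = 22.
Then x_R = 4.2 − 0.1·22 = 2.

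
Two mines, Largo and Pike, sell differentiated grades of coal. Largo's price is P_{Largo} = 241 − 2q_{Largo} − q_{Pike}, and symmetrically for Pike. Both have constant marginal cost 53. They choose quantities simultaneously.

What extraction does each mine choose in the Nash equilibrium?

37.6

Mine Largo's profit: π = q_{Largo}(241 − 2q_{Largo} − q_{Pike}) − 53q_{Largo}.
∂π/∂q_{Largo} = 188 − 4q_{Largo} − q_{Pike} = 0 ⇒ q_{Largo} = 47 − 0.25q_{Pike}.
Setting q_{Largo} = q_{Pike} in the reaction function: q_{Largo} = 47 − 0.25q_{Largo}, so q_{Largo} = 47 / 1.25 = 37.6.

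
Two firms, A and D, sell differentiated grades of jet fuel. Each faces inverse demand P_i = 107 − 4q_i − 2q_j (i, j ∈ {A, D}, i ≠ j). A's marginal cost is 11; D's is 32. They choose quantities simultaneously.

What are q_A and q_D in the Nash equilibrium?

10.3, 6.8

Firm A's profit: π = q_A(107 − 4q_A − 2q_D) − 11q_A.
∂π/∂q_A = 96 − 8q_A − 2q_D = 0 ⇒ q_A = 12 − 0.25q_D.
Similarly q_D = 9.375 − 0.25q_A.
Plugging q_D into A's best response: q_A = 12 − 0.25(9.375 − 0.25q_A) ⇒ 0.9375q_A = 309/32, so q_A = 10.3.
Then q_D = 9.375 − 0.25·10.3 = 6.8.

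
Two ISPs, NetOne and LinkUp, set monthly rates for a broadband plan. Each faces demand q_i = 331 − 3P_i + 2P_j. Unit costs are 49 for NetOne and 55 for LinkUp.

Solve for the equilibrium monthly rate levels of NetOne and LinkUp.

NetOne's profit: π = (P_{NetOne} − 49)(331 − 3P_{NetOne} + 2P_{LinkUp}).
∂π/∂P_{NetOne} = 478 − 6P_{NetOne} + 2P_{LinkUp} = 0 ⇒ P_{NetOne} = 239/3 + (1/3)P_{LinkUp}.
Similarly P_{LinkUp} = 248/3 + (1/3)P_{NetOne}.
Plugging P_{LinkUp} into NetOne's best response: P_{NetOne} = 239/3 + (1/3)(248/3 + (1/3)P_{NetOne}) ⇒ (8/9)P_{NetOne} = 965/9, so P_{NetOne} = 120.625.
Then P_{LinkUp} = 248/3 + (1/3)·120.625 = 122.875.

120.625, 122.875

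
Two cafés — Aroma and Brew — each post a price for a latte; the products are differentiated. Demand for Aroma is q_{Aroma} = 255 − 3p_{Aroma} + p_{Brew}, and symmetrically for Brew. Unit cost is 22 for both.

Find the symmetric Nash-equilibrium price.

Aroma's profit: π = (p_{Aroma} − 22)(255 − 3p_{Aroma} + p_{Brew}).
∂π/∂p_{Aroma} = 321 − 6p_{Aroma} + p_{Brew} = 0 ⇒ p_{Aroma} = 53.5 + (1/6)p_{Brew}.
The game is symmetric, so in equilibrium p_{Brew} = p_{Aroma}: the reaction function gives (5/6)p_{Aroma} = 53.5, hence p_{Aroma} = 64.2.

64.2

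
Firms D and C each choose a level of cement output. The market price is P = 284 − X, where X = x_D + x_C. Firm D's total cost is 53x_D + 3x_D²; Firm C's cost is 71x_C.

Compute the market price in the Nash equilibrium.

169.2

Firm D's profit: π = x_D(284 − (x_D + x_C)) − 53x_D − 3x_D².
∂π/∂x_D = 231 − 8x_D − x_C = 0, so x_D = 28.875 − 0.125x_C.
For C: ∂π/∂x_C = 213 − 2x_C − x_D = 0 ⇒ x_C = 106.5 − 0.5x_D.
Solving the two reaction functions simultaneously: (1 − (−0.125)(−0.5))x_D = 28.875 − 0.125·106.5, so 0.9375x_D = 15.5625 and x_D = 16.6.
Then x_C = 106.5 − 0.5·16.6 = 98.2.
Equilibrium price: P = 284 − 114.8 = 169.2.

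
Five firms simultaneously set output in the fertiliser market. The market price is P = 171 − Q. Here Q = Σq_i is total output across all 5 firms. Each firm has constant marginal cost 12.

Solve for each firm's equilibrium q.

26.5

A representative firm's profit is π_i = q_i(171 − Q) − 12q_i, with Q = q_i + Σ_{j≠i} q_j.
First-order condition: 159 − 2q_i − Σ_{j≠i} q_j = 0.
With identical firms, set every q_j = q: then 159 − 2q − 4q = 0, i.e. q = 159/6 = 26.5.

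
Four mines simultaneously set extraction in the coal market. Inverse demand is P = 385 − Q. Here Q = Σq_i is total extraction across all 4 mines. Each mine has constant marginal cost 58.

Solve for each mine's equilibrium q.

65.4

A representative mine's profit is π_i = q_i(385 − Q) − 58q_i, with Q = q_i + Σ_{j≠i} q_j.
First-order condition: 327 − 2q_i − Σ_{j≠i} q_j = 0.
With identical mines, set every q_j = q: then 327 − 2q − 3q = 0, i.e. q = 327/5 = 65.4.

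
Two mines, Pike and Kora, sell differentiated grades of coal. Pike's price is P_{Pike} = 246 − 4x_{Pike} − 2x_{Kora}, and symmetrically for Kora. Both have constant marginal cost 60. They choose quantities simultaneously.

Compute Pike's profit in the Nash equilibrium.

Mine Pike's profit: π = x_{Pike}(246 − 4x_{Pike} − 2x_{Kora}) − 60x_{Pike}.
∂π/∂x_{Pike} = 186 − 8x_{Pike} − 2x_{Kora} = 0 ⇒ x_{Pike} = 23.25 − 0.25x_{Kora}.
Setting x_{Pike} = x_{Kora} in the reaction function: x_{Pike} = 23.25 − 0.25x_{Pike}, so x_{Pike} = 23.25 / 1.25 = 18.6.
P_{Pike} = 246 − 4·18.6 − 2·18.6 = 134.4.
Profit = (134.4 − 60)·18.6 = 1383.84.

1383.84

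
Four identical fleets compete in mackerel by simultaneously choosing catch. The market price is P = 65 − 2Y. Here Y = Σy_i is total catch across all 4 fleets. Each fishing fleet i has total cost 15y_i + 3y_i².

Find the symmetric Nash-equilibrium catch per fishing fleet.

A representative fishing fleet's profit is π_i = y_i(65 − 2Y) − 15y_i − 3y_i², with Y = y_i + Σ_{j≠i} y_j.
First-order condition: 50 − 10y_i − 2Σ_{j≠i} y_j = 0.
Imposing symmetry (y_j = y for all j) turns Σ_{j≠i} y_j into 3y, so 50 = 16y and y = 3.125.

3.125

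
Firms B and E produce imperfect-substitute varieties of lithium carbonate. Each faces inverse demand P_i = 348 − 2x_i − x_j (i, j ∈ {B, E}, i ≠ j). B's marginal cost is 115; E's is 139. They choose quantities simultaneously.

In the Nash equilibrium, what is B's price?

Firm B's profit: π = x_B(348 − 2x_B − x_E) − 115x_B.
∂π/∂x_B = 233 − 4x_B − x_E = 0 ⇒ x_B = 58.25 − 0.25x_E.
Similarly x_E = 52.25 − 0.25x_B.
Substituting the second reaction function into the first: x_B = 58.25 − 0.25(52.25 − 0.25x_B), which gives 0.9375x_B = 45.1875 ⇒ x_B = 48.2.
Then x_E = 52.25 − 0.25·48.2 = 40.2.
P_B = 348 − 2·48.2 − 40.2 = 211.4.

211.4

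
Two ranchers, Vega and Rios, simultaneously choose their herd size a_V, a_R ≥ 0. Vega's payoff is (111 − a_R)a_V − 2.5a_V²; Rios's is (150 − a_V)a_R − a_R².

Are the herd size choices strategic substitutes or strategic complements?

strategic substitutes

Expanding Vega's payoff: 111a_V − a_Ra_V − 2.5a_V².
∂π/∂a_V = 111 − a_R − 5a_V = 0, so a_V = 22.2 − 0.2a_R.
The best-response slope da_V/da_R = −0.2 < 0: the reaction function is downward-sloping, so the choices are strategic substitutes.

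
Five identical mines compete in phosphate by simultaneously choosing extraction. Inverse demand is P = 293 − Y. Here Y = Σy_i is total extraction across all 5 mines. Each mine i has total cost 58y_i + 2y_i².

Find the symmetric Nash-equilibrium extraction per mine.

23.5

A representative mine's profit is π_i = y_i(293 − Y) − 58y_i − 2y_i², with Y = y_i + Σ_{j≠i} y_j.
First-order condition: 235 − 6y_i − Σ_{j≠i} y_j = 0.
In a symmetric equilibrium every mine chooses the same y, so Σ_{j≠i} y_j = 4y. The condition becomes 235 − 10y = 0, giving y = 235/10 = 23.5.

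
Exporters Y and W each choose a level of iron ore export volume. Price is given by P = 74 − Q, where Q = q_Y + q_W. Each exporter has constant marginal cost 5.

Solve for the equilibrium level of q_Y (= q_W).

23

Exporter Y's profit: π = q_Y(74 − (q_Y + q_W)) − 5q_Y.
∂π/∂q_Y = 69 − 2q_Y − q_W = 0, so q_Y = 34.5 − 0.5q_W.
By symmetry q_W = q_Y; substituting into the reaction function, 1.5q_Y = 34.5 and q_Y = 23.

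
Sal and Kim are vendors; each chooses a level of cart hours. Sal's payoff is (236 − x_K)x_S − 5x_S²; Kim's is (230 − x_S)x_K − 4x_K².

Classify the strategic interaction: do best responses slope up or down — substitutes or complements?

Expanding Sal's payoff: 236x_S − x_Kx_S − 5x_S².
∂π/∂x_S = 236 − x_K − 10x_S = 0, so x_S = 23.6 − 0.1x_K.
The best-response slope dx_S/dx_K = −0.1 < 0: the reaction function is downward-sloping, so the choices are strategic substitutes.

strategic substitutes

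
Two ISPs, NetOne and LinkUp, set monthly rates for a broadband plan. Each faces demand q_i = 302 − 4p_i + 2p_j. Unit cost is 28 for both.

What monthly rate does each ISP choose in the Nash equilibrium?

NetOne's profit: π = (p_{NetOne} − 28)(302 − 4p_{NetOne} + 2p_{LinkUp}).
∂π/∂p_{NetOne} = 414 − 8p_{NetOne} + 2p_{LinkUp} = 0 ⇒ p_{NetOne} = 51.75 + 0.25p_{LinkUp}.
By symmetry p_{LinkUp} = p_{NetOne}; substituting into the reaction function, 0.75p_{NetOne} = 51.75 and p_{NetOne} = 69.

69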